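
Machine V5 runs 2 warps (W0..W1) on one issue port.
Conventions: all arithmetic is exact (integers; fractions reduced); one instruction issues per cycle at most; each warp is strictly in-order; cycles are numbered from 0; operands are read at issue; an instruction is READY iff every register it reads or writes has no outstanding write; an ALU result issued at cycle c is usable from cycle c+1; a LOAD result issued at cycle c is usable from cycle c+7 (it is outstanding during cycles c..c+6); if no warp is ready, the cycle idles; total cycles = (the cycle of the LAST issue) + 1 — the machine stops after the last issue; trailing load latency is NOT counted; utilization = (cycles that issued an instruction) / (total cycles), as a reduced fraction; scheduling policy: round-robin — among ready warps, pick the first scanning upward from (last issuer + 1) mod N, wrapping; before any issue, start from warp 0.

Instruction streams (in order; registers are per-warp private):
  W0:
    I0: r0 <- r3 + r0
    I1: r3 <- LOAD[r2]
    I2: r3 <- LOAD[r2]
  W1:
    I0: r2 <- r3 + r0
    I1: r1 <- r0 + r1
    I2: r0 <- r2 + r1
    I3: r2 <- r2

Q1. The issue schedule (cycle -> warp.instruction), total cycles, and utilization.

cycle 0: W0.I0
cycle 1: W1.I0
cycle 2: W0.I1
cycle 3: W1.I1
cycle 4: W1.I2
cycle 5: W1.I3
cycle 6: idle
cycle 7: idle
cycle 8: idle
cycle 9: W0.I2

Answer: 10 cycles, utilization 7/10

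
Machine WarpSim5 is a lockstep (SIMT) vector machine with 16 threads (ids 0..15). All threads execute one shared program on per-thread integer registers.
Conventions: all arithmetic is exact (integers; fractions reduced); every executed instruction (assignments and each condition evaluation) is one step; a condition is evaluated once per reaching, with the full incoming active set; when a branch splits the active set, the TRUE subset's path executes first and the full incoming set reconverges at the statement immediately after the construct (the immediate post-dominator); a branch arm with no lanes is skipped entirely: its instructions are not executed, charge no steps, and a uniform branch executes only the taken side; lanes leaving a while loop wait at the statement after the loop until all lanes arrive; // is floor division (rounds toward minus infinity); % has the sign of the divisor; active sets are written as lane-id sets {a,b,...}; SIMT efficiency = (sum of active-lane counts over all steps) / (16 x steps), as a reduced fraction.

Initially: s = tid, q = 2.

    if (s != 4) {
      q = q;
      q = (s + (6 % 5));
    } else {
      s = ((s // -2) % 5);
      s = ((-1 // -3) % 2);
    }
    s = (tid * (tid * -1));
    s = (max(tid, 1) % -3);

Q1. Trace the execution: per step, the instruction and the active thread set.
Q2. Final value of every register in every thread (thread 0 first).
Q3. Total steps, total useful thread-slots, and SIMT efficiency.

step 0: eval (s != 4)                {0,1,2,3,4,5,6,7,8,9,10,11,12,13,14,15}
step 1: q <- q                       {0,1,2,3,5,6,7,8,9,10,11,12,13,14,15}
step 2: q <- (s + (6 % 5))           {0,1,2,3,5,6,7,8,9,10,11,12,13,14,15}
step 3: s <- ((s // -2) % 5)         {4}
step 4: s <- ((-1 // -3) % 2)        {4}
step 5: s <- (tid * (tid * -1))      {0,1,2,3,4,5,6,7,8,9,10,11,12,13,14,15}
step 6: s <- (max(tid, 1) % -3)      {0,1,2,3,4,5,6,7,8,9,10,11,12,13,14,15}

Answer: 7 steps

s: -2,-2,-1,0,-2,-1,0,-2,-1,0,-2,-1,0,-2,-1,0
q: 1,2,3,4,2,6,7,8,9,10,11,12,13,14,15,16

steps = 7; useful = 80; efficiency = 80/112 = 5/7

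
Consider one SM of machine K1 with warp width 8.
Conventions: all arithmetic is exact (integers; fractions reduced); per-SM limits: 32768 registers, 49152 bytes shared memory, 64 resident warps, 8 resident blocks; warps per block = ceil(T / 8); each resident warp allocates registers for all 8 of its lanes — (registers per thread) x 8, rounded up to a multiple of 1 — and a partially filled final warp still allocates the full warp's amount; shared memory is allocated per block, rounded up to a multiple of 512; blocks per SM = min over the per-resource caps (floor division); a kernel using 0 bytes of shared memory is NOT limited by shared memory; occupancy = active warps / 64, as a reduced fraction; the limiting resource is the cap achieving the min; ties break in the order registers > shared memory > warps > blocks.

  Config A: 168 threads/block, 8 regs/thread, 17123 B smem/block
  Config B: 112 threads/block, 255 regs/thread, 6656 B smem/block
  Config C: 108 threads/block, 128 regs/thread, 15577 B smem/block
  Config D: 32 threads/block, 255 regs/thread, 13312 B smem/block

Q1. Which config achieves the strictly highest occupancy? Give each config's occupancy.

occupancies: A 21/32, B 7/32, C 7/16, D 3/16

Answer: A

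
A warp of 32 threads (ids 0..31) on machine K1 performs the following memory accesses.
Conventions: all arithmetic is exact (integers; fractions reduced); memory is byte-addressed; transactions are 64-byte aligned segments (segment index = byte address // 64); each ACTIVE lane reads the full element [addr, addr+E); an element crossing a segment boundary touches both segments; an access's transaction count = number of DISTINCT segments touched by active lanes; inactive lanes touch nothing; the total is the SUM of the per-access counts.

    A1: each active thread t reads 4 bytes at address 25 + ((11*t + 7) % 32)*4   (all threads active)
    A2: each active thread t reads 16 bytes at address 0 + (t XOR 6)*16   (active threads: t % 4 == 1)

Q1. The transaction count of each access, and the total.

A1: 3 transactions
A2: 8 transactions

Answer: 3,8; total 11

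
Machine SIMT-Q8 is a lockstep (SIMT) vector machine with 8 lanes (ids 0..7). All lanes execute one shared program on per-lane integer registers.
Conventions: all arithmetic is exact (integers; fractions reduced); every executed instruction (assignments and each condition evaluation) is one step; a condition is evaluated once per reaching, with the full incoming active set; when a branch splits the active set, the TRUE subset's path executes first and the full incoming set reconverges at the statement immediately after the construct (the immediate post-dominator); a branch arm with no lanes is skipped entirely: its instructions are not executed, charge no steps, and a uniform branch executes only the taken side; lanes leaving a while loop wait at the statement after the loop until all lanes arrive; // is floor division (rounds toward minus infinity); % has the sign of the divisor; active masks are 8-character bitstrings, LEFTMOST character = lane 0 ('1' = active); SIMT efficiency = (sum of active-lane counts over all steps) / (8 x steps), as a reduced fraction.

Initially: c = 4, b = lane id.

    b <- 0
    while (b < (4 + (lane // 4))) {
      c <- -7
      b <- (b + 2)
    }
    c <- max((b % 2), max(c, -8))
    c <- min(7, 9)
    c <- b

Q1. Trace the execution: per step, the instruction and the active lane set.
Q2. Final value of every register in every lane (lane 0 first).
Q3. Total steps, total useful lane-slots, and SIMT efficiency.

step 0: b <- 0                       11111111
step 1: eval (b < (4 + (lane // 4))) 11111111
step 2: c <- -7                      11111111
step 3: b <- (b + 2)                 11111111
step 4: eval (b < (4 + (lane // 4))) 11111111
step 5: c <- -7                      11111111
step 6: b <- (b + 2)                 11111111
step 7: eval (b < (4 + (lane // 4))) 11111111
step 8: c <- -7                      00001111
step 9: b <- (b + 2)                 00001111
step 10: eval (b < (4 + (lane // 4))) 00001111
step 11: c <- max((b % 2), max(c, -8)) 11111111
step 12: c <- min(7, 9)               11111111
step 13: c <- b                       11111111

Answer: 14 steps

c: 4,4,4,4,6,6,6,6
b: 4,4,4,4,6,6,6,6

steps = 14; useful = 100; efficiency = 100/112 = 25/28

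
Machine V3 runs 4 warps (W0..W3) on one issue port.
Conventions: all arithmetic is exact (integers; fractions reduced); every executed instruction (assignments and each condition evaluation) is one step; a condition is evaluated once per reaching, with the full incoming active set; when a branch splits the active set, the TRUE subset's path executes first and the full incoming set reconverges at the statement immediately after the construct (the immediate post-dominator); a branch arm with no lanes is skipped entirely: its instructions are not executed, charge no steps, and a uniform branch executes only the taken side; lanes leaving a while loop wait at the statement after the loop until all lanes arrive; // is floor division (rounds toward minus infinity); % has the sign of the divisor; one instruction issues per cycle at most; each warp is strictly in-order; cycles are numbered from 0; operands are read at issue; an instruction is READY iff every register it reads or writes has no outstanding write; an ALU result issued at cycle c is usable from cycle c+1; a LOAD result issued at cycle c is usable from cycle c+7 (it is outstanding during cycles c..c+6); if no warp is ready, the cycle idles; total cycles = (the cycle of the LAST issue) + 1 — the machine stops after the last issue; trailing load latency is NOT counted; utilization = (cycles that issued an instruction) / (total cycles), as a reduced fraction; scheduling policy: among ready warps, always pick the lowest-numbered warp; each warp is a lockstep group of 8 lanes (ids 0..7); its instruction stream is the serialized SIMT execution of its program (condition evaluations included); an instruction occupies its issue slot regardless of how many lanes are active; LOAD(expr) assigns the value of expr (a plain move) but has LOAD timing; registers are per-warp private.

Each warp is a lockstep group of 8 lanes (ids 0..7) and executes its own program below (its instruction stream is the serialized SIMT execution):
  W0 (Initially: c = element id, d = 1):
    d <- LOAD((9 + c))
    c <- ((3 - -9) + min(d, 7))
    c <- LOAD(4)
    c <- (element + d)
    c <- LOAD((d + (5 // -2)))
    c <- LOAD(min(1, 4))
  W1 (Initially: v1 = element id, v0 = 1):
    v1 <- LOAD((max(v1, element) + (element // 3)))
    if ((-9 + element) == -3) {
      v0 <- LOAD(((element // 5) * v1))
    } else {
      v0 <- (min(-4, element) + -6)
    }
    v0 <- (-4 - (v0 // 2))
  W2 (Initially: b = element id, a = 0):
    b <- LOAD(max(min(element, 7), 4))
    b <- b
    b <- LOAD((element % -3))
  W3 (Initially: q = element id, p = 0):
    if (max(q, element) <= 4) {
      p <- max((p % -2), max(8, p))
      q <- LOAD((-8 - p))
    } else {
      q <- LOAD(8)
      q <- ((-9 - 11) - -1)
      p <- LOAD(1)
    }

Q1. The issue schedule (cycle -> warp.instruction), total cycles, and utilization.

cycle 0: W0.I0
cycle 1: W1.I0
cycle 2: W1.I1
cycle 3: W2.I0
cycle 4: W3.I0
cycle 5: W3.I1
cycle 6: W3.I2
cycle 7: W0.I1
cycle 8: W0.I2
cycle 9: W1.I2
cycle 10: W2.I1
cycle 11: W2.I2
cycle 12: idle
cycle 13: W3.I3
cycle 14: idle
cycle 15: W0.I3
cycle 16: W0.I4
cycle 17: W1.I3
cycle 18: W1.I4
cycle 19: idle
cycle 20: W3.I4
cycle 21: W3.I5
cycle 22: idle
cycle 23: W0.I5

Answer: 24 cycles, utilization 5/6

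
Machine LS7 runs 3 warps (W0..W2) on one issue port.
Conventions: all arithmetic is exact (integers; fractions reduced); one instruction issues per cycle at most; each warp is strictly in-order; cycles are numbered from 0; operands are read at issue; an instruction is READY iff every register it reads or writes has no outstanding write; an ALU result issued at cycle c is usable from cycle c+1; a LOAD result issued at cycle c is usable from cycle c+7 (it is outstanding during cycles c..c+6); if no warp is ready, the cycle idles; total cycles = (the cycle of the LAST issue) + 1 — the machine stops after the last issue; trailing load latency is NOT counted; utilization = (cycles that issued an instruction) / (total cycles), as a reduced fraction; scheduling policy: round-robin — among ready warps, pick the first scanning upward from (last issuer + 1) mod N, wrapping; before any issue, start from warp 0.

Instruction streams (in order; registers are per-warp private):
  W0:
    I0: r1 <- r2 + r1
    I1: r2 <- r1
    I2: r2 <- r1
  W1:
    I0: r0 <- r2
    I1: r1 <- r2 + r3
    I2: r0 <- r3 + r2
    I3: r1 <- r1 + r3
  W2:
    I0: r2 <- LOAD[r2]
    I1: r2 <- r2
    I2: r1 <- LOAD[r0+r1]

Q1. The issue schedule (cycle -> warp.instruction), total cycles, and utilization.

cycle 0: W0.I0
cycle 1: W1.I0
cycle 2: W2.I0
cycle 3: W0.I1
cycle 4: W1.I1
cycle 5: W0.I2
cycle 6: W1.I2
cycle 7: W1.I3
cycle 8: idle
cycle 9: W2.I1
cycle 10: W2.I2

Answer: 11 cycles, utilization 10/11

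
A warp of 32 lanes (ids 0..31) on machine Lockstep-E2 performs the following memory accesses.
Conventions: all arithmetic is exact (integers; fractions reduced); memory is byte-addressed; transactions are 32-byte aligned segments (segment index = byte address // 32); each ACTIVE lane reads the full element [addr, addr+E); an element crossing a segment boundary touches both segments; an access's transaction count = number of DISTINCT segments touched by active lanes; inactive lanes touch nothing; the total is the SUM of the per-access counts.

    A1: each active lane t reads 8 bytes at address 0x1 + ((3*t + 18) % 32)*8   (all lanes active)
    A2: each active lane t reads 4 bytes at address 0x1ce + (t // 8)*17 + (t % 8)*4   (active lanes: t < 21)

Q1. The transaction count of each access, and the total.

A1: 9 transactions
A2: 3 transactions

Answer: 9,3; total 12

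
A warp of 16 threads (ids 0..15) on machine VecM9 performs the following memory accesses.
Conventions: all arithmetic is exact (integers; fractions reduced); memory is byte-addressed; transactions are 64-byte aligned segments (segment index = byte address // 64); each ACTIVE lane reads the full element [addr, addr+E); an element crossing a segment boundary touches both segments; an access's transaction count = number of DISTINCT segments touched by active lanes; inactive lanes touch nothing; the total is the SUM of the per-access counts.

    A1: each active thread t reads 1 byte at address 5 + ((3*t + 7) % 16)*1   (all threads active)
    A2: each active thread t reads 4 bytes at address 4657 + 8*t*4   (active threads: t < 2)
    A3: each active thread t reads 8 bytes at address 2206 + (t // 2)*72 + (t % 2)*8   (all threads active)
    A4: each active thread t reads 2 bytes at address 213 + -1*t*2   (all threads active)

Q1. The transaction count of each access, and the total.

A1: 1 transaction
A2: 2 transactions
A3: 9 transactions
A4: 2 transactions

Answer: 1,2,9,2; total 14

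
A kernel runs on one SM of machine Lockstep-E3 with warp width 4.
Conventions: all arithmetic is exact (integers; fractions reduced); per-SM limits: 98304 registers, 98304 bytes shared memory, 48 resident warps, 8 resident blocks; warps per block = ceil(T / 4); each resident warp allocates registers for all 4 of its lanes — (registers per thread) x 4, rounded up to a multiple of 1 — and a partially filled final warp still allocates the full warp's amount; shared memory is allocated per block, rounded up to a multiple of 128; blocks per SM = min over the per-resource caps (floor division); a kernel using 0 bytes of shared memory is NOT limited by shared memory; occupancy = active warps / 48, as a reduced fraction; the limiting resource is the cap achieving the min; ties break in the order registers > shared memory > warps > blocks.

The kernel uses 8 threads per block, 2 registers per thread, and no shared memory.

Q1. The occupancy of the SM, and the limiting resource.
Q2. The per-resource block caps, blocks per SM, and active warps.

Answer: occupancy 1/3, limited by blocks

registers: 6144 blocks
shared memory: no limit (kernel uses none)
warps: 24 blocks
blocks: 8 blocks

Answer: 8 blocks, 16 active warps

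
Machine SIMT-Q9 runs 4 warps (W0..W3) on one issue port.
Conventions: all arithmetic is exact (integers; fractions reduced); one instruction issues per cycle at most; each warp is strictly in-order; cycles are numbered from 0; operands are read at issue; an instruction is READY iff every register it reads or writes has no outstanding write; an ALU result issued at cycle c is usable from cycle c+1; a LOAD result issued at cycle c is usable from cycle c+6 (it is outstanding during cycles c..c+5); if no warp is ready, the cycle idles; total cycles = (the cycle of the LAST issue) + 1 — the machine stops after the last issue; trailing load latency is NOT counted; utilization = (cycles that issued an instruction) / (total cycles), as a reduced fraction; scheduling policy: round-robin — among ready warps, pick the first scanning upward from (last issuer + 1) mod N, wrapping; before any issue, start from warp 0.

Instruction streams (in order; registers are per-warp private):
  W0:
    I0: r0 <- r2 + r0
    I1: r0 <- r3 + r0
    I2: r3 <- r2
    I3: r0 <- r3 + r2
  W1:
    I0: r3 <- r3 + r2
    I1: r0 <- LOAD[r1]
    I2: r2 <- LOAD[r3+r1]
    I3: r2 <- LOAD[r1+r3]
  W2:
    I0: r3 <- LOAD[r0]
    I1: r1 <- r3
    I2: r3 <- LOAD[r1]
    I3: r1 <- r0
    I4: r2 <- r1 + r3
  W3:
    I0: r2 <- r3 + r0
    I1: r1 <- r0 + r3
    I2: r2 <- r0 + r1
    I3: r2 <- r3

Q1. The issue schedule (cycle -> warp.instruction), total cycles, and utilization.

cycle 0: W0.I0
cycle 1: W1.I0
cycle 2: W2.I0
cycle 3: W3.I0
cycle 4: W0.I1
cycle 5: W1.I1
cycle 6: W3.I1
cycle 7: W0.I2
cycle 8: W1.I2
cycle 9: W2.I1
cycle 10: W3.I2
cycle 11: W0.I3
cycle 12: W2.I2
cycle 13: W3.I3
cycle 14: W1.I3
cycle 15: W2.I3
cycle 16: idle
cycle 17: idle
cycle 18: W2.I4

Answer: 19 cycles, utilization 17/19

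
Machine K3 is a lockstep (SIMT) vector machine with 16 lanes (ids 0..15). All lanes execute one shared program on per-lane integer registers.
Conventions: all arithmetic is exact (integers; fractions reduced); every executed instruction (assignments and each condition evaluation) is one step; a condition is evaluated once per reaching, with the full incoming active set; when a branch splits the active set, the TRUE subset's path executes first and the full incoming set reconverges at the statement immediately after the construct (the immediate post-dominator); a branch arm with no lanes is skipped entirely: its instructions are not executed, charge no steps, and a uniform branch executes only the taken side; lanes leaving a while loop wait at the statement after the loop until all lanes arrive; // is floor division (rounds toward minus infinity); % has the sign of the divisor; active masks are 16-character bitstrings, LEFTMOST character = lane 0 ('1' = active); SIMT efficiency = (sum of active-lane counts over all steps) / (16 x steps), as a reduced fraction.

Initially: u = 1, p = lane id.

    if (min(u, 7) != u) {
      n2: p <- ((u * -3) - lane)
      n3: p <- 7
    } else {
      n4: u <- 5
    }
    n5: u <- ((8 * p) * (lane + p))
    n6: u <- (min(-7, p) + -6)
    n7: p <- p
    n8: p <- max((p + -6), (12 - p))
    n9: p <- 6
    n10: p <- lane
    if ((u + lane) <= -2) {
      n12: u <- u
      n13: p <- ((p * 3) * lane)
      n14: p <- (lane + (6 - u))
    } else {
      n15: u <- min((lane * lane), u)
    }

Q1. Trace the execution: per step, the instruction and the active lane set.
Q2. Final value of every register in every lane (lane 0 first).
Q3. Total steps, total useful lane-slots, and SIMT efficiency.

step 0: eval (min(u, 7) != u)        1111111111111111
step 1: u <- 5                       1111111111111111
step 2: u <- ((8 * p) * (lane + p))  1111111111111111
step 3: u <- (min(-7, p) + -6)       1111111111111111
step 4: p <- p                       1111111111111111
step 5: p <- max((p + -6), (12 - p)) 1111111111111111
step 6: p <- 6                       1111111111111111
step 7: p <- lane                    1111111111111111
step 8: eval ((u + lane) <= -2)      1111111111111111
step 9: u <- u                       1111111111110000
step 10: p <- ((p * 3) * lane)        1111111111110000
step 11: p <- (lane + (6 - u))        1111111111110000
step 12: u <- min((lane * lane), u)   0000000000001111

Answer: 13 steps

u: -13,-13,-13,-13,-13,-13,-13,-13,-13,-13,-13,-13,-13,-13,-13,-13
p: 19,20,21,22,23,24,25,26,27,28,29,30,12,13,14,15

steps = 13; useful = 184; efficiency = 184/208 = 23/26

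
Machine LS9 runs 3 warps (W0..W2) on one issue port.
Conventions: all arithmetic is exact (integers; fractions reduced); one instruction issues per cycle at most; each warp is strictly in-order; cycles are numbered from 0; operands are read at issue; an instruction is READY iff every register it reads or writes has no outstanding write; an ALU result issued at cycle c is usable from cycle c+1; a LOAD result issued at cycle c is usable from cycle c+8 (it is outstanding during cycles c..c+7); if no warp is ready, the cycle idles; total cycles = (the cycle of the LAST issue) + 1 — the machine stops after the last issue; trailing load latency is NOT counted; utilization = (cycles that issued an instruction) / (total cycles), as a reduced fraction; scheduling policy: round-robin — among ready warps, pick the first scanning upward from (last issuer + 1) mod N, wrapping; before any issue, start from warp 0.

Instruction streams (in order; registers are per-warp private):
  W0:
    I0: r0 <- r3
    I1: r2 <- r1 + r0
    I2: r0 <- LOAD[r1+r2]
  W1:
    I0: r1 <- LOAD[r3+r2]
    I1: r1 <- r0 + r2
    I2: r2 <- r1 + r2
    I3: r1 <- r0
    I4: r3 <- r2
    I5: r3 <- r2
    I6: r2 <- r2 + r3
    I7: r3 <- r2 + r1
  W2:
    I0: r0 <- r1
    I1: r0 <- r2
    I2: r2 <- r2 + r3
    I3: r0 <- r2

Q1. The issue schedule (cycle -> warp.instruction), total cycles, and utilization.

cycle 0: W0.I0
cycle 1: W1.I0
cycle 2: W2.I0
cycle 3: W0.I1
cycle 4: W2.I1
cycle 5: W0.I2
cycle 6: W2.I2
cycle 7: W2.I3
cycle 8: idle
cycle 9: W1.I1
cycle 10: W1.I2
cycle 11: W1.I3
cycle 12: W1.I4
cycle 13: W1.I5
cycle 14: W1.I6
cycle 15: W1.I7

Answer: 16 cycles, utilization 15/16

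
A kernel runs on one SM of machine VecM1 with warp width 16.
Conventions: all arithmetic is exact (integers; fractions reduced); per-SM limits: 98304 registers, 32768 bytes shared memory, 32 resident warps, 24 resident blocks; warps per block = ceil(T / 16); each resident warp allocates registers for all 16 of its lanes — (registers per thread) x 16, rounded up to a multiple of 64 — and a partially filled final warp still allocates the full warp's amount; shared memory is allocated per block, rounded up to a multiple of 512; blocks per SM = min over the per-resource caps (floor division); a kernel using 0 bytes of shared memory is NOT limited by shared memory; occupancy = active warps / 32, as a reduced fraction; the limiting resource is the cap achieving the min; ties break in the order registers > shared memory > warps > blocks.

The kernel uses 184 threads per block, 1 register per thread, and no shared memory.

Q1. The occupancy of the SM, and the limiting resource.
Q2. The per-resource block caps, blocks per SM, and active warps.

Answer: occupancy 3/4, limited by warps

registers: 128 blocks
shared memory: no limit (kernel uses none)
warps: 2 blocks
blocks: 24 blocks

Answer: 2 blocks, 24 active warps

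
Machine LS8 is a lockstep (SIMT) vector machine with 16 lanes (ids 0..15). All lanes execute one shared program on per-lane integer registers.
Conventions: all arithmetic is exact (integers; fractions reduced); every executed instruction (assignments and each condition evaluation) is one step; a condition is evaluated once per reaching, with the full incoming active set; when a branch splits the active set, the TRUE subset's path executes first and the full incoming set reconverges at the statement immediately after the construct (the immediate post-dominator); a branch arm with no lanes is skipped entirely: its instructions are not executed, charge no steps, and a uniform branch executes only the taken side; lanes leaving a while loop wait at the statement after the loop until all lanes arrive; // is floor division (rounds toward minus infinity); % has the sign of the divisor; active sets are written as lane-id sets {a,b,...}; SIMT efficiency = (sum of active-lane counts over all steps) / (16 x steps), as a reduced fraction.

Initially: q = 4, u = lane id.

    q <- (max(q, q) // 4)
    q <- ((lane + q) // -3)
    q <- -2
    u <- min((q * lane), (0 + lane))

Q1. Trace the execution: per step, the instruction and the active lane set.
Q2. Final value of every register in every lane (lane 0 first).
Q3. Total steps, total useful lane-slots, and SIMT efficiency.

step 0: q <- (max(q, q) // 4)        {0,1,2,3,4,5,6,7,8,9,10,11,12,13,14,15}
step 1: q <- ((lane + q) // -3)      {0,1,2,3,4,5,6,7,8,9,10,11,12,13,14,15}
step 2: q <- -2                      {0,1,2,3,4,5,6,7,8,9,10,11,12,13,14,15}
step 3: u <- min((q * lane), (0 + lane)) {0,1,2,3,4,5,6,7,8,9,10,11,12,13,14,15}

Answer: 4 steps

q: -2,-2,-2,-2,-2,-2,-2,-2,-2,-2,-2,-2,-2,-2,-2,-2
u: 0,-2,-4,-6,-8,-10,-12,-14,-16,-18,-20,-22,-24,-26,-28,-30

steps = 4; useful = 64; efficiency = 64/64 = 1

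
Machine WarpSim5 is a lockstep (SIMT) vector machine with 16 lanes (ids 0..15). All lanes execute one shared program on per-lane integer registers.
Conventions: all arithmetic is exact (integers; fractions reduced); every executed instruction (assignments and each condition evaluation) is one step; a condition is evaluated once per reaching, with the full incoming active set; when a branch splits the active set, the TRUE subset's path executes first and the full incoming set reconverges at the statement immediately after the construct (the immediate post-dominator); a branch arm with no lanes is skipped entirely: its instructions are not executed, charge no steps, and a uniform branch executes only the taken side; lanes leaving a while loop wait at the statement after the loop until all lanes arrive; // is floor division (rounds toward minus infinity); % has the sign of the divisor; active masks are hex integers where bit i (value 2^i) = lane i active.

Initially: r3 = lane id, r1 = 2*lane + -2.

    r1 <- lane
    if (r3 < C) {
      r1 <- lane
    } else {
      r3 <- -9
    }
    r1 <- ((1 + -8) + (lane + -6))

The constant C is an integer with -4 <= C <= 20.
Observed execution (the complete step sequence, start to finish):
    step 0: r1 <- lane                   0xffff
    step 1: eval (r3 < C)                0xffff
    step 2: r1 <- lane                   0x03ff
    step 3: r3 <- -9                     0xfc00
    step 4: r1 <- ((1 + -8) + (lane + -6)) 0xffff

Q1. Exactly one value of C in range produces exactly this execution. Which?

Answer: C = 10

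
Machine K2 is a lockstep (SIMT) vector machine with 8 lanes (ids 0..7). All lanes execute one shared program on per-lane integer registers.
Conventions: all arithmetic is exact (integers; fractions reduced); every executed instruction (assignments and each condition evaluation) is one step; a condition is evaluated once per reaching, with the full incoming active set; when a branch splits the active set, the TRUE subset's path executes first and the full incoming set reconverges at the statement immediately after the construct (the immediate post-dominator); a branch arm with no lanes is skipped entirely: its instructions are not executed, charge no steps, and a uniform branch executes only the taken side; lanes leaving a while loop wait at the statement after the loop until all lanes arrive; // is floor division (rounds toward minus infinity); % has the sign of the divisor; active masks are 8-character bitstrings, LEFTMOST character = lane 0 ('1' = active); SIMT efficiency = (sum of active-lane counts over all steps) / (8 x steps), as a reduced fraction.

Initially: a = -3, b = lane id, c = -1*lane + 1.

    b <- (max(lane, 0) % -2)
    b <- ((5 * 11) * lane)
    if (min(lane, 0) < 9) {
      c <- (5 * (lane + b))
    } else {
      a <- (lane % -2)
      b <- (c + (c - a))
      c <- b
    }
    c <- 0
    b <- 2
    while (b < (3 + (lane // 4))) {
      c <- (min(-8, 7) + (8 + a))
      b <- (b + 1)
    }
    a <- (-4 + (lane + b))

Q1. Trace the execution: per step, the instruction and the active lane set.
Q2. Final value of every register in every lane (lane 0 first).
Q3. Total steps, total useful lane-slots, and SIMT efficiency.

step 0: b <- (max(lane, 0) % -2)     11111111
step 1: b <- ((5 * 11) * lane)       11111111
step 2: eval (min(lane, 0) < 9)      11111111
step 3: c <- (5 * (lane + b))        11111111
step 4: c <- 0                       11111111
step 5: b <- 2                       11111111
step 6: eval (b < (3 + (lane // 4))) 11111111
step 7: c <- (min(-8, 7) + (8 + a))  11111111
step 8: b <- (b + 1)                 11111111
step 9: eval (b < (3 + (lane // 4))) 11111111
step 10: c <- (min(-8, 7) + (8 + a))  00001111
step 11: b <- (b + 1)                 00001111
step 12: eval (b < (3 + (lane // 4))) 00001111
step 13: a <- (-4 + (lane + b))       11111111

Answer: 14 steps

a: -1,0,1,2,4,5,6,7
b: 3,3,3,3,4,4,4,4
c: -3,-3,-3,-3,-3,-3,-3,-3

steps = 14; useful = 100; efficiency = 100/112 = 25/28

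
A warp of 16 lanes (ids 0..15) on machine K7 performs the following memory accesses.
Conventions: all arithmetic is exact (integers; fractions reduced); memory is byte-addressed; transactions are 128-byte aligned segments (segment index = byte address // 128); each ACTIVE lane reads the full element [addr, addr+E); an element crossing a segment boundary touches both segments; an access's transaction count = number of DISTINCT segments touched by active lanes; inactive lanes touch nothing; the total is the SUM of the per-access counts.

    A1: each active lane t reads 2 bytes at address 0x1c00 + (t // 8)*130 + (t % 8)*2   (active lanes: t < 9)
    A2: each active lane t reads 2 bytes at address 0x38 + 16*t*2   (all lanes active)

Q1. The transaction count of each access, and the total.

A1: 2 transactions
A2: 5 transactions

Answer: 2,5; total 7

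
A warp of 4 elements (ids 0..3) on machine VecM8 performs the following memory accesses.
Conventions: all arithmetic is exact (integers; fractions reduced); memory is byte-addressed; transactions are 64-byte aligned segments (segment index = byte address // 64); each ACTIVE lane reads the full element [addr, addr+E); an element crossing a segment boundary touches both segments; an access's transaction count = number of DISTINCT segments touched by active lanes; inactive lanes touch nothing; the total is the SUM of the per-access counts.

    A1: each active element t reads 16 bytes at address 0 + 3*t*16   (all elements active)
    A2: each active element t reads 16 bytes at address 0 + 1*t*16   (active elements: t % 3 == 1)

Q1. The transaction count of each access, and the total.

A1: 3 transactions
A2: 1 transaction

Answer: 3,1; total 4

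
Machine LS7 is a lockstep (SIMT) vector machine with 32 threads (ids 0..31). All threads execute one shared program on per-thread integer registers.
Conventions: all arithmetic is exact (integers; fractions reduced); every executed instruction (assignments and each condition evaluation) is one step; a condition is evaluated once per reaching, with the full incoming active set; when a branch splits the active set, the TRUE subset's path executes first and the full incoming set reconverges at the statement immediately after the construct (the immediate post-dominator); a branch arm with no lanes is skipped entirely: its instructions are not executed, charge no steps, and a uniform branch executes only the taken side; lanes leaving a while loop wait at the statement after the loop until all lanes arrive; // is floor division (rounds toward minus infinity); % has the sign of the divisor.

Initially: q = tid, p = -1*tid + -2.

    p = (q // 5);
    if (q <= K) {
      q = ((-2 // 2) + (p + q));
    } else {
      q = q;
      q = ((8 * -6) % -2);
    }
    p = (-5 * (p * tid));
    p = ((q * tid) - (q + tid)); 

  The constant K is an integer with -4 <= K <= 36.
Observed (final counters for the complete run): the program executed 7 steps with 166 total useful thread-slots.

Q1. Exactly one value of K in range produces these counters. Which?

Answer: K = 25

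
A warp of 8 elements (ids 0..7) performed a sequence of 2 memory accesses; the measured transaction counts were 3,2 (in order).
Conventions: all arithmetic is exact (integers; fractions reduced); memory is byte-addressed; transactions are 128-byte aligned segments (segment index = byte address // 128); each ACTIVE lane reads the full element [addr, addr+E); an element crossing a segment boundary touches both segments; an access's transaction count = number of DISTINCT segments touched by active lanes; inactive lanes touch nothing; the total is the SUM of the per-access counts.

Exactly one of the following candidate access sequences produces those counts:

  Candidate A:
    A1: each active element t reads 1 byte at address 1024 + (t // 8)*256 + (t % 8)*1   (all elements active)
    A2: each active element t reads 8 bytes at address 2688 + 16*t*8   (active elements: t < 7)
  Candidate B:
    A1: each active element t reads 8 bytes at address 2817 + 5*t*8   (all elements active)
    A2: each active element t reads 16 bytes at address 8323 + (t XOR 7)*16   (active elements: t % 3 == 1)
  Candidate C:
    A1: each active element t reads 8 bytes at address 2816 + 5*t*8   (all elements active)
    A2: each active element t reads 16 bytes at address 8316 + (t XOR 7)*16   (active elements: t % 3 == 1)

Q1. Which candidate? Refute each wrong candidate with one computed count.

A: A1 gives 1 transaction, not 3
B: A2 gives 1 transaction, not 2
C: all counts match (3,2)

Answer: C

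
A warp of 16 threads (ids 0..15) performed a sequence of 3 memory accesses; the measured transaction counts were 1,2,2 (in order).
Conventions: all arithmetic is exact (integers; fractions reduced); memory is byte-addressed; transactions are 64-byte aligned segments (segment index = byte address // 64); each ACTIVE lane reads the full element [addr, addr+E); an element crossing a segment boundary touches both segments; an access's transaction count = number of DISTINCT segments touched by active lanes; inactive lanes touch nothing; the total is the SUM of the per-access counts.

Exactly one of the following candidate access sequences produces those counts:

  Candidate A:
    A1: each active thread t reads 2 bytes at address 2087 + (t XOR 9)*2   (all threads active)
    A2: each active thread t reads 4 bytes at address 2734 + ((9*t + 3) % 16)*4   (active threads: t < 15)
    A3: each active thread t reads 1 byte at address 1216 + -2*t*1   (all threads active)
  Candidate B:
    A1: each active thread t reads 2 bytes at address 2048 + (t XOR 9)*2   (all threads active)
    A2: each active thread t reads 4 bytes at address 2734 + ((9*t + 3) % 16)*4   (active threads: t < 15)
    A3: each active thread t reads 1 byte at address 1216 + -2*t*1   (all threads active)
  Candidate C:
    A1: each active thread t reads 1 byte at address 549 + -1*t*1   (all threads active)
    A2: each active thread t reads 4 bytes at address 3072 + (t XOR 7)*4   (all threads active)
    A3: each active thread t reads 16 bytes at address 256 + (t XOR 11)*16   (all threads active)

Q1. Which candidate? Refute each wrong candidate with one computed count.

A: A1 gives 2 transactions, not 1
C: A2 gives 1 transaction, not 2
B: all counts match (1,2,2)

Answer: B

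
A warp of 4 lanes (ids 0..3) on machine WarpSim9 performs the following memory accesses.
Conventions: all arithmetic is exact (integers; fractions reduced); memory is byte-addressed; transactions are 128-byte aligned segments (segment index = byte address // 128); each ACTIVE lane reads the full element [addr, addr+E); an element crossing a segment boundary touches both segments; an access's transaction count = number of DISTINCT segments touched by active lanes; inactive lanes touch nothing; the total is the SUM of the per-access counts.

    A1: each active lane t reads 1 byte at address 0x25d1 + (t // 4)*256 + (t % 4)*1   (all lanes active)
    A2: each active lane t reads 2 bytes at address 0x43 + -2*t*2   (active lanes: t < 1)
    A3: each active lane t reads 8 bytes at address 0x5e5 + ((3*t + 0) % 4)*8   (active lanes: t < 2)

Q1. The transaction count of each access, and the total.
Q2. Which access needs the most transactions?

A1: 1 transaction
A2: 1 transaction
A3: 2 transactions

Answer: 1,1,2; total 4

Answer: A3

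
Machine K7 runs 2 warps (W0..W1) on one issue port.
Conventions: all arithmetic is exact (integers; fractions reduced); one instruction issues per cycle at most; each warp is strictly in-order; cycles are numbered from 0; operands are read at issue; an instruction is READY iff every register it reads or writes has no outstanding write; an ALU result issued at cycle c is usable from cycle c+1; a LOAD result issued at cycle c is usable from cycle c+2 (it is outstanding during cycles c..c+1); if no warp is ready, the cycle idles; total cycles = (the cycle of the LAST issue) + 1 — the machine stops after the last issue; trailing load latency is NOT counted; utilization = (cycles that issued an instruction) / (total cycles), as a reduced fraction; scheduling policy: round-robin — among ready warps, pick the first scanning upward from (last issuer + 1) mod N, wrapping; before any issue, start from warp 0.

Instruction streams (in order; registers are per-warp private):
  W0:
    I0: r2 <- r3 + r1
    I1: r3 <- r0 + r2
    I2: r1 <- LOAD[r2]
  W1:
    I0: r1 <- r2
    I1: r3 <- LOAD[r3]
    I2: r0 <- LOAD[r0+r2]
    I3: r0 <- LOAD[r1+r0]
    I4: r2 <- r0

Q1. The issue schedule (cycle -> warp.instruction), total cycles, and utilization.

cycle 0: W0.I0
cycle 1: W1.I0
cycle 2: W0.I1
cycle 3: W1.I1
cycle 4: W0.I2
cycle 5: W1.I2
cycle 6: idle
cycle 7: W1.I3
cycle 8: idle
cycle 9: W1.I4

Answer: 10 cycles, utilization 4/5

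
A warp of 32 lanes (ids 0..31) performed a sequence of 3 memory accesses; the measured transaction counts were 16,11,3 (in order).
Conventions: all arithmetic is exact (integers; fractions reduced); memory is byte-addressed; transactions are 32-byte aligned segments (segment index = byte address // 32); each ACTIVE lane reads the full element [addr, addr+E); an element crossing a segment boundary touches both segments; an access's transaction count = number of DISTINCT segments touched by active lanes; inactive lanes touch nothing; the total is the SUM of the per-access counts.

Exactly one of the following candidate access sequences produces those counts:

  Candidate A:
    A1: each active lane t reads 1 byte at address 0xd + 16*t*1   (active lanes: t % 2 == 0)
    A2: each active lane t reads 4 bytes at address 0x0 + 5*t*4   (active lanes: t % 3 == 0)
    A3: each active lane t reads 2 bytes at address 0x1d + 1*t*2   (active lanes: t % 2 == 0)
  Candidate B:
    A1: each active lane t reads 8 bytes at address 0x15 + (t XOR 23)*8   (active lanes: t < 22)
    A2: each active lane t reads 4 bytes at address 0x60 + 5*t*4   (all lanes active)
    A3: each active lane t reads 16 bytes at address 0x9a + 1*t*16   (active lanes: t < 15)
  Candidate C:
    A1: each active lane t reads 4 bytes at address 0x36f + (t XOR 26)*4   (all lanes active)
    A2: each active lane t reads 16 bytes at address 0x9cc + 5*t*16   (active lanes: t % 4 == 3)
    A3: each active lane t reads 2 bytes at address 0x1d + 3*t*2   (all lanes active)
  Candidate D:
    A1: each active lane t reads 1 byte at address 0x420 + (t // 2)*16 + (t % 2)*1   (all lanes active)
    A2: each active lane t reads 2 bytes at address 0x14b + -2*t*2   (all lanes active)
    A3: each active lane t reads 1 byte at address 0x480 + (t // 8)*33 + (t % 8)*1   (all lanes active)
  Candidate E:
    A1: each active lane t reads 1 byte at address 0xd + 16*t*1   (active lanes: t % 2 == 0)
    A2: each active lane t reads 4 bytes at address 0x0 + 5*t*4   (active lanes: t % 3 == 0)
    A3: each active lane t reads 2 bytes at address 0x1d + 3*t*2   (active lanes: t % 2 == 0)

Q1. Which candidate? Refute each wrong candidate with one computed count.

B: A1 gives 7 transactions, not 16
C: A1 gives 5 transactions, not 16
D: A1 gives 8 transactions, not 16
E: A3 gives 7 transactions, not 3
A: all counts match (16,11,3)

Answer: A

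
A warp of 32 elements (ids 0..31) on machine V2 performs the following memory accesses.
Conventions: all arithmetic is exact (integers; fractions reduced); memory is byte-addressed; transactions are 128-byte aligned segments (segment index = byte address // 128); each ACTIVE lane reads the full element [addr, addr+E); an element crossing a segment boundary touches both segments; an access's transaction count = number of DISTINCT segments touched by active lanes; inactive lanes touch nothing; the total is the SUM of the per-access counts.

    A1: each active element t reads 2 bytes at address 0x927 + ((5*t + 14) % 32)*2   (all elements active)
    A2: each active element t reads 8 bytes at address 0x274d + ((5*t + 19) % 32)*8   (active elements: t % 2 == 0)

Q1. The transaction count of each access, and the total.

A1: 1 transaction
A2: 3 transactions

Answer: 1,3; total 4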